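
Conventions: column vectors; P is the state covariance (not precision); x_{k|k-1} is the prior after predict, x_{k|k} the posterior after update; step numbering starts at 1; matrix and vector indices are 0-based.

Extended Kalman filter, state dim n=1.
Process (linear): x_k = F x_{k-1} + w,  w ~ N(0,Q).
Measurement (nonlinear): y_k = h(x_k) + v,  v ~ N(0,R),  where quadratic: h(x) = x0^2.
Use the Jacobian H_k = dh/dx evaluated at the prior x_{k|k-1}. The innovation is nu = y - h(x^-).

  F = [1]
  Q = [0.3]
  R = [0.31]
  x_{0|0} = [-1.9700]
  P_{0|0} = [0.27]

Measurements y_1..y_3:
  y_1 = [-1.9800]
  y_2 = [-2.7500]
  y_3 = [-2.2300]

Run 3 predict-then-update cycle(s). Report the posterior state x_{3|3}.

step 1: x^-=[-1.9700]  P^-=[0.5700]  H_jac=[-3.9400]  S=[9.1585]  K=[-0.2452]  nu=[-5.8609]  x^+=[-0.5328]  P^+=[0.0193]
step 2: x^-=[-0.5328]  P^-=[0.3193]  H_jac=[-1.0656]  S=[0.6726]  K=[-0.5059]  nu=[-3.0339]  x^+=[1.0020]  P^+=[0.1472]
step 3: x^-=[1.0020]  P^-=[0.4472]  H_jac=[2.0040]  S=[2.1058]  K=[0.4255]  nu=[-3.2340]  x^+=[-0.3742]  P^+=[0.0658]

x_post = [-0.3742]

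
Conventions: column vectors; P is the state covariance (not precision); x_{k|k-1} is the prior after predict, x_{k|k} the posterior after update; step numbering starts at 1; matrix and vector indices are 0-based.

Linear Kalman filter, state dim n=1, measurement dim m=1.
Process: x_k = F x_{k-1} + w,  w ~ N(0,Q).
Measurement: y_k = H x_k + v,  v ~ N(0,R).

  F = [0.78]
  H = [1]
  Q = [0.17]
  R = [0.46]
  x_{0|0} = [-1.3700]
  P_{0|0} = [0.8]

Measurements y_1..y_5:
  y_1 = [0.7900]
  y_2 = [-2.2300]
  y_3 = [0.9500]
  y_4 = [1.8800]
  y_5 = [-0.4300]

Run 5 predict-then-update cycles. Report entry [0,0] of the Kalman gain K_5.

K[0,0] = 0.3745

step 1: x^-=[-1.0686]  P^-=[0.6567]  S=[1.1167]  K=[0.5881]  nu=[1.8586]  x^+=[0.0244]  P^+=[0.2705]
step 2: x^-=[0.0190]  P^-=[0.3346]  S=[0.7946]  K=[0.4211]  nu=[-2.2490]  x^+=[-0.9280]  P^+=[0.1937]
step 3: x^-=[-0.7238]  P^-=[0.2878]  S=[0.7478]  K=[0.3849]  nu=[1.6738]  x^+=[-0.0796]  P^+=[0.1771]
step 4: x^-=[-0.0621]  P^-=[0.2777]  S=[0.7377]  K=[0.3765]  nu=[1.9421]  x^+=[0.6690]  P^+=[0.1732]
step 5: x^-=[0.5218]  P^-=[0.2754]  S=[0.7354]  K=[0.3745]  nu=[-0.9518]  x^+=[0.1654]  P^+=[0.1722]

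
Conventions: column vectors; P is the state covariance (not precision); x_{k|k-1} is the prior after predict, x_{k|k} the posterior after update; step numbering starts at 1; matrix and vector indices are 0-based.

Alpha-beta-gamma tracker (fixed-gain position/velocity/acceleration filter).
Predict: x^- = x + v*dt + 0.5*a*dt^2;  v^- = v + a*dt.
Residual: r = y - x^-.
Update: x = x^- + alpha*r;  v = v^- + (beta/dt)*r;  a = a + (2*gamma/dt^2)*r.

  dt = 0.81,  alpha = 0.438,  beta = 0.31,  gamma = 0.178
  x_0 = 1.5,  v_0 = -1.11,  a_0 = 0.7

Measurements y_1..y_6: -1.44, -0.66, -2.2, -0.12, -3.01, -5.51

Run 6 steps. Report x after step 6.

x_post = -3.1053

step 1: x_pred=0.8305  r=-2.2705  x^+=-0.1640  v^+=-1.4120  a^+=-0.5320
step 2: x_pred=-1.4822  r=0.8222  x^+=-1.1221  v^+=-1.5282  a^+=-0.0859
step 3: x_pred=-2.3881  r=0.1881  x^+=-2.3057  v^+=-1.5258  a^+=0.0162
step 4: x_pred=-3.5363  r=3.4163  x^+=-2.0400  v^+=-0.2052  a^+=1.8699
step 5: x_pred=-1.5928  r=-1.4172  x^+=-2.2135  v^+=0.7670  a^+=1.1009
step 6: x_pred=-1.2311  r=-4.2789  x^+=-3.1053  v^+=0.0211  a^+=-1.2208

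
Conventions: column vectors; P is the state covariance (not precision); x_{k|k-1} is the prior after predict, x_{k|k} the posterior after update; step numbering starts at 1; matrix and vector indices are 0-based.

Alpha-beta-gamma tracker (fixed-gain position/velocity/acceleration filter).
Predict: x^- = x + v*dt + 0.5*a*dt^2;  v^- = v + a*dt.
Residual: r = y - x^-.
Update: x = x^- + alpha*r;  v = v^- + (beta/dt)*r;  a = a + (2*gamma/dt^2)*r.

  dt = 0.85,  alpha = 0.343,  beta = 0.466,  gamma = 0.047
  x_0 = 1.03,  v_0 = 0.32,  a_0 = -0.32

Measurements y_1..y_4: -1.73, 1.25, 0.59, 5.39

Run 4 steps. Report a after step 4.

a_post = 0.6629

step 1: x_pred=1.1864  r=-2.9164  x^+=0.1861  v^+=-1.5509  a^+=-0.6994
step 2: x_pred=-1.3848  r=2.6348  x^+=-0.4811  v^+=-0.7009  a^+=-0.3566
step 3: x_pred=-1.2057  r=1.7957  x^+=-0.5898  v^+=-0.0196  a^+=-0.1230
step 4: x_pred=-0.6508  r=6.0408  x^+=1.4212  v^+=3.1877  a^+=0.6629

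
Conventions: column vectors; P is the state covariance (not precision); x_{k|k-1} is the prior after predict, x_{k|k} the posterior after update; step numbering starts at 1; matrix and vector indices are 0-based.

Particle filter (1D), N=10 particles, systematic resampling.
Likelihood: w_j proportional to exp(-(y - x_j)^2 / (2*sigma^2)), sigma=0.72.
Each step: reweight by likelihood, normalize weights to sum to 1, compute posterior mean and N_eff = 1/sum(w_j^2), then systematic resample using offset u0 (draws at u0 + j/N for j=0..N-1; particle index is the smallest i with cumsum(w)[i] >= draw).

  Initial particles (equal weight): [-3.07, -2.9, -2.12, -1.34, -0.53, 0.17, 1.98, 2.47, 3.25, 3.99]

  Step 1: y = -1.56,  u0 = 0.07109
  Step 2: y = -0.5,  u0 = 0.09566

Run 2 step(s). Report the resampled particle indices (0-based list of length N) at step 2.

step 1: w=[0.0463, 0.0738, 0.3084, 0.3983, 0.1500, 0.0233, 0.0000, 0.0000, 0.0000, 0.0000]  mean=-1.6191  Neff=3.5170  idx=[1, 2, 2, 2, 3, 3, 3, 3, 4, 4]
step 2: w=[0.0009, 0.0186, 0.0186, 0.0186, 0.1187, 0.1187, 0.1187, 0.1187, 0.2342, 0.2342]  mean=-1.0056  Neff=5.9848  idx=[4, 5, 6, 6, 7, 8, 8, 9, 9, 9]

resampled_idx = [4, 5, 6, 6, 7, 8, 8, 9, 9, 9]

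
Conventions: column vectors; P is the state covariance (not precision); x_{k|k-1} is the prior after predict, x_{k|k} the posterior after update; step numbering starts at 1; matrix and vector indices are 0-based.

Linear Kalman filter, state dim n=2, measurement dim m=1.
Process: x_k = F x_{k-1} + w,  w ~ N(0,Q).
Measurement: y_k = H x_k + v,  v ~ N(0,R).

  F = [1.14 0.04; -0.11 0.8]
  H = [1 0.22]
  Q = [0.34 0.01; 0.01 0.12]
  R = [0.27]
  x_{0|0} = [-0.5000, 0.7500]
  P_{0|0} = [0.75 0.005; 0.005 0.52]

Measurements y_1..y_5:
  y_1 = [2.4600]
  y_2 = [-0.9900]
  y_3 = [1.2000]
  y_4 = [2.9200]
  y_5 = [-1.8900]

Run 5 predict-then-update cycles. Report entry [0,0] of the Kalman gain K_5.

K[0,0] = 0.6809

step 1: x^-=[-0.5400, 0.6550]  P^-=[1.3160 -0.0629; -0.0629 0.4610]  S=[1.5806]  K=[0.8238; 0.0244]  nu=[2.8559]  x^+=[1.8127, 0.7246]  P^+=[0.2432 -0.0946; -0.0946 0.4601]
step 2: x^-=[2.0955, 0.3803]  P^-=[0.6482 -0.0917; -0.0917 0.4340]  S=[0.8989]  K=[0.6987; 0.0043]  nu=[-3.1692]  x^+=[-0.1188, 0.3668]  P^+=[0.2094 -0.0943; -0.0943 0.4340]
step 3: x^-=[-0.1208, 0.3065]  P^-=[0.6042 -0.0880; -0.0880 0.4169]  S=[0.8557]  K=[0.6835; 0.0044]  nu=[1.2533]  x^+=[0.7359, 0.3120]  P^+=[0.2045 -0.0905; -0.0905 0.4169]
step 4: x^-=[0.8514, 0.1687]  P^-=[0.5981 -0.0845; -0.0845 0.4052]  S=[0.8506]  K=[0.6814; 0.0055]  nu=[2.0315]  x^+=[2.2356, 0.1798]  P^+=[0.2033 -0.0877; -0.0877 0.4052]
step 5: x^-=[2.5558, -0.1021]  P^-=[0.5968 -0.0821; -0.0821 0.3972]  S=[0.8499]  K=[0.6809; 0.0062]  nu=[-4.4233]  x^+=[-0.4563, -0.1297]  P^+=[0.2027 -0.0857; -0.0857 0.3972]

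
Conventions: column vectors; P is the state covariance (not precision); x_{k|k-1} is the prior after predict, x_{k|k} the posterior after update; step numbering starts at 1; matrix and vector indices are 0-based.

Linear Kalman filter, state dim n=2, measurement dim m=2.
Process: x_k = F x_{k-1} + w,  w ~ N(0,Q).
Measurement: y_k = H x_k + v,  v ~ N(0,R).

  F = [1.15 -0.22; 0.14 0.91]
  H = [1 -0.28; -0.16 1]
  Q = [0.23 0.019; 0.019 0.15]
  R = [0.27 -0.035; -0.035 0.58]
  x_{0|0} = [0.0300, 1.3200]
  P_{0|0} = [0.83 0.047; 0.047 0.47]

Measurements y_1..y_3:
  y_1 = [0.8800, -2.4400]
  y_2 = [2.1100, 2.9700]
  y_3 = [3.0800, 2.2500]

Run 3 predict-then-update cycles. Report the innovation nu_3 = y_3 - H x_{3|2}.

innov = [1.4761, 1.2949]

step 1: x^-=[-0.2559, 1.2054]  P^-=[1.3266 0.1063; 0.1063 0.5675]  S=[1.5816 -0.2951; -0.2951 1.1474]  K=[0.8432 0.1245; 0.0591 0.4949]  nu=[1.4734, -3.6863]  x^+=[0.5275, -0.5320]  P^+=[0.2463 0.0821; 0.0821 0.2981]
step 2: x^-=[0.7237, -0.4103]  P^-=[0.5286 0.0824; 0.0824 0.4226]  S=[0.7856 -0.1519; -0.1519 0.9898]  K=[0.6627 0.0994; 0.0352 0.4191]  nu=[1.2714, 3.4961]  x^+=[1.9140, 1.0996]  P^+=[0.1938 0.0655; 0.0655 0.2523]
step 3: x^-=[1.9591, 1.2686]  P^-=[0.4654 0.0662; 0.0662 0.3794]  S=[0.7280 -0.1465; -0.1465 0.9501]  K=[0.6316 0.0887; 0.0239 0.3919]  nu=[1.4761, 1.2949]  x^+=[3.0063, 1.8112]  P^+=[0.1839 0.0588; 0.0588 0.2358]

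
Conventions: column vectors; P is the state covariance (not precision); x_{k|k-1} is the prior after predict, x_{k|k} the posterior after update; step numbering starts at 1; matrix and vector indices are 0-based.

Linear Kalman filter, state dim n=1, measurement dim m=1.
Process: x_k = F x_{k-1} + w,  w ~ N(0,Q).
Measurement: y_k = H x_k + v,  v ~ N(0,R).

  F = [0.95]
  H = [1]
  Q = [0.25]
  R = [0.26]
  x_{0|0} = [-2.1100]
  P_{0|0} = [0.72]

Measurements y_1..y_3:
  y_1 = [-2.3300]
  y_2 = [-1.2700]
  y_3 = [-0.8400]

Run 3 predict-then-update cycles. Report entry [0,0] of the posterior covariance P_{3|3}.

step 1: x^-=[-2.0045]  P^-=[0.8998]  S=[1.1598]  K=[0.7758]  nu=[-0.3255]  x^+=[-2.2570]  P^+=[0.2017]
step 2: x^-=[-2.1442]  P^-=[0.4320]  S=[0.6920]  K=[0.6243]  nu=[0.8742]  x^+=[-1.5984]  P^+=[0.1623]
step 3: x^-=[-1.5185]  P^-=[0.3965]  S=[0.6565]  K=[0.6040]  nu=[0.6785]  x^+=[-1.1087]  P^+=[0.1570]

P_post[0,0] = 0.1570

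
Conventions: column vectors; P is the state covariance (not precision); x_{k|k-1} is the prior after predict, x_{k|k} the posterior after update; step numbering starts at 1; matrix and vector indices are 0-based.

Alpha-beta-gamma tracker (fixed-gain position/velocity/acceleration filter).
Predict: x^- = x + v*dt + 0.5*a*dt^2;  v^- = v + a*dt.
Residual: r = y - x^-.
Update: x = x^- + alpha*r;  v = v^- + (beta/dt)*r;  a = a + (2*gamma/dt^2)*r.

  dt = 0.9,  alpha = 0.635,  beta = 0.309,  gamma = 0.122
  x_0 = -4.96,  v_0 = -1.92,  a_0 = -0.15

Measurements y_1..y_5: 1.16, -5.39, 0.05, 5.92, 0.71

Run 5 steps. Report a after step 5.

a_post = -0.1595

step 1: x_pred=-6.7487  r=7.9087  x^+=-1.7267  v^+=0.6603  a^+=2.2324
step 2: x_pred=-0.2283  r=-5.1617  x^+=-3.5060  v^+=0.8973  a^+=0.6775
step 3: x_pred=-2.4240  r=2.4740  x^+=-0.8530  v^+=2.3565  a^+=1.4228
step 4: x_pred=1.8440  r=4.0760  x^+=4.4323  v^+=5.0364  a^+=2.6506
step 5: x_pred=10.0385  r=-9.3285  x^+=4.1149  v^+=4.2191  a^+=-0.1595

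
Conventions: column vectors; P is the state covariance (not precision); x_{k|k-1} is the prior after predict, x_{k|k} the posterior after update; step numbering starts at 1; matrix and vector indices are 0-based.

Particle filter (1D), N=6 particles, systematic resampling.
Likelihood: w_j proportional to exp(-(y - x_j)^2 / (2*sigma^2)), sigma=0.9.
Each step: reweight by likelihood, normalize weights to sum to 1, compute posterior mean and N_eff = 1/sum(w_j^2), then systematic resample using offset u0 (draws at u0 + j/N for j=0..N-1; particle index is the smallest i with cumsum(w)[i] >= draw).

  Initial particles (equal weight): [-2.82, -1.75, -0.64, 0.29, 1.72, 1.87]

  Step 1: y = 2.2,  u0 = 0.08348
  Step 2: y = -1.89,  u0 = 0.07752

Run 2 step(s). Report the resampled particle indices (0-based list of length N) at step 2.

resampled_idx = [0, 1, 1, 2, 3, 5]

step 1: w=[0.0000, 0.0000, 0.0036, 0.0549, 0.4531, 0.4884]  mean=1.7061  Neff=2.2382  idx=[4, 4, 4, 5, 5, 5]
step 2: w=[0.2214, 0.2214, 0.2214, 0.1119, 0.1119, 0.1119]  mean=1.7704  Neff=5.4154  idx=[0, 1, 1, 2, 3, 5]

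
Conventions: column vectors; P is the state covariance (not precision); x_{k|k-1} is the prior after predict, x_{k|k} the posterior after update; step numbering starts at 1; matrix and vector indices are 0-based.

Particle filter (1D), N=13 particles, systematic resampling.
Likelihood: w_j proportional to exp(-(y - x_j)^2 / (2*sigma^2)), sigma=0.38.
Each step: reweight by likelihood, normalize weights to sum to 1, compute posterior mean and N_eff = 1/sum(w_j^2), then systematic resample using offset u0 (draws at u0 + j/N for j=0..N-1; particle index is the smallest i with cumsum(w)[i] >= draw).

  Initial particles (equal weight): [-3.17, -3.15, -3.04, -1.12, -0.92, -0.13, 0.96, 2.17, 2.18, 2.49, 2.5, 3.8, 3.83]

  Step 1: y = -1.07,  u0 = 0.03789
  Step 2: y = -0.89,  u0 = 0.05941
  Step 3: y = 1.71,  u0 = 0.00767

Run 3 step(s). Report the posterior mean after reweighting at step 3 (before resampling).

post_mean = -0.9238

step 1: w=[0.0000, 0.0000, 0.0000, 0.5049, 0.4712, 0.0239, 0.0000, 0.0000, 0.0000, 0.0000, 0.0000, 0.0000, 0.0000]  mean=-1.0021  Neff=2.0941  idx=[3, 3, 3, 3, 3, 3, 3, 4, 4, 4, 4, 4, 4]
step 2: w=[0.0705, 0.0705, 0.0705, 0.0705, 0.0705, 0.0705, 0.0705, 0.0844, 0.0844, 0.0844, 0.0844, 0.0844, 0.0844]  mean=-1.0187  Neff=12.8952  idx=[0, 1, 3, 4, 5, 6, 7, 8, 9, 10, 10, 11, 12]
step 3: w=[0.0032, 0.0032, 0.0032, 0.0032, 0.0032, 0.0032, 0.1401, 0.1401, 0.1401, 0.1401, 0.1401, 0.1401, 0.1401]  mean=-0.9238  Neff=7.2730  idx=[2, 6, 7, 7, 8, 8, 9, 9, 10, 10, 11, 11, 12]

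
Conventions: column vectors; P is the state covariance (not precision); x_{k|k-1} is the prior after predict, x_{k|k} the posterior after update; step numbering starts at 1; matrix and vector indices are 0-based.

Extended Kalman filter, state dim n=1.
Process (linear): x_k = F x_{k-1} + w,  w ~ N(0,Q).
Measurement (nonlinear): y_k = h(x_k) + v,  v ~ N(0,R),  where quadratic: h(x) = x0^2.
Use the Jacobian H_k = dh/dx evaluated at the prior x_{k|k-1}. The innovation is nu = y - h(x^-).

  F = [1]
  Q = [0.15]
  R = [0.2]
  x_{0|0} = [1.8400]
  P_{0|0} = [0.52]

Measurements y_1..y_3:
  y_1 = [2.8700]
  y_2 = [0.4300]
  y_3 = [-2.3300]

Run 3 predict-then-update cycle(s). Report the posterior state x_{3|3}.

x_post = [-0.2363]

step 1: x^-=[1.8400]  P^-=[0.6700]  H_jac=[3.6800]  S=[9.2734]  K=[0.2659]  nu=[-0.5156]  x^+=[1.7029]  P^+=[0.0144]
step 2: x^-=[1.7029]  P^-=[0.1644]  H_jac=[3.4058]  S=[2.1076]  K=[0.2658]  nu=[-2.4699]  x^+=[1.0465]  P^+=[0.0156]
step 3: x^-=[1.0465]  P^-=[0.1656]  H_jac=[2.0931]  S=[0.9255]  K=[0.3745]  nu=[-3.4252]  x^+=[-0.2363]  P^+=[0.0358]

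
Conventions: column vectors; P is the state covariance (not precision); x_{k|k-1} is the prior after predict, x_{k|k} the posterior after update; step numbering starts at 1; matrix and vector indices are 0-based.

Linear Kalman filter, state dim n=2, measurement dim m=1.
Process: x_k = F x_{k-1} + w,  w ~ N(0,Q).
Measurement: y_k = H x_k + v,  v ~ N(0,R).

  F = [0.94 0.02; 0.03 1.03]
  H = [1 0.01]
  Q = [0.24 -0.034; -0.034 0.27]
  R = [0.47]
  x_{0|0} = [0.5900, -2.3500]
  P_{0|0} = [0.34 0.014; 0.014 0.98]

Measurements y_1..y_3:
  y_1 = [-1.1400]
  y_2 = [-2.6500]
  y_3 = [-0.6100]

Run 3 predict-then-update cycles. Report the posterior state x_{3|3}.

step 1: x^-=[0.5076, -2.4028]  P^-=[0.5413 0.0093; 0.0093 1.3109]  S=[1.0117]  K=[0.5352; 0.0222]  nu=[-1.6236]  x^+=[-0.3613, -2.4388]  P^+=[0.2516 -0.0027; -0.0027 1.3104]
step 2: x^-=[-0.3884, -2.5228]  P^-=[0.4627 -0.0025; -0.0025 1.6602]  S=[0.9328]  K=[0.4960; 0.0151]  nu=[-2.2363]  x^+=[-1.4977, -2.5566]  P^+=[0.2332 -0.0095; -0.0095 1.6600]
step 3: x^-=[-1.4589, -2.6783]  P^-=[0.4464 -0.0024; -0.0024 2.0307]  S=[0.9165]  K=[0.4870; 0.0195]  nu=[0.8757]  x^+=[-1.0325, -2.6612]  P^+=[0.2290 -0.0111; -0.0111 2.0304]

x_post = [-1.0325, -2.6612]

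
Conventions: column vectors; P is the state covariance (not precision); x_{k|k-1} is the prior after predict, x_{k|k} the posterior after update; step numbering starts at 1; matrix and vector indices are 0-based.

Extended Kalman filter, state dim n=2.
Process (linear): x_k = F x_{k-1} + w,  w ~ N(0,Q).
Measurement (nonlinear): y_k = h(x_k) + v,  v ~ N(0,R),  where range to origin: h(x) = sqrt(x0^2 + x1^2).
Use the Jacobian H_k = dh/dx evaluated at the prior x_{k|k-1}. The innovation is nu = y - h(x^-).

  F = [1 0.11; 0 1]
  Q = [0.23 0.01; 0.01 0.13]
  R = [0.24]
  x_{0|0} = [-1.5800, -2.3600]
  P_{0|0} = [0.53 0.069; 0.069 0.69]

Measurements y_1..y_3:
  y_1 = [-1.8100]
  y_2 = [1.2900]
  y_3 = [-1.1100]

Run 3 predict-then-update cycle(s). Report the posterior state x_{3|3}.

x_post = [-0.3821, 0.1601]

step 1: x^-=[-1.8396, -2.3600]  P^-=[0.7835 0.1549; 0.1549 0.8200]  H_jac=[-0.6148 -0.7887]  S=[1.1964]  K=[-0.5047; -0.6201]  nu=[-4.8023]  x^+=[0.5842, 0.6181]  P^+=[0.4787 -0.2196; -0.2196 0.3599]
step 2: x^-=[0.6522, 0.6181]  P^-=[0.6648 -0.1700; -0.1700 0.4899]  H_jac=[0.7258 0.6879]  S=[0.6523]  K=[0.5605; 0.3274]  nu=[0.3914]  x^+=[0.8716, 0.7463]  P^+=[0.4599 -0.2897; -0.2897 0.4199]
step 3: x^-=[0.9537, 0.7463]  P^-=[0.6312 -0.2335; -0.2335 0.5499]  H_jac=[0.7875 0.6163]  S=[0.6137]  K=[0.5756; 0.2526]  nu=[-2.3210]  x^+=[-0.3821, 0.1601]  P^+=[0.4279 -0.3227; -0.3227 0.5108]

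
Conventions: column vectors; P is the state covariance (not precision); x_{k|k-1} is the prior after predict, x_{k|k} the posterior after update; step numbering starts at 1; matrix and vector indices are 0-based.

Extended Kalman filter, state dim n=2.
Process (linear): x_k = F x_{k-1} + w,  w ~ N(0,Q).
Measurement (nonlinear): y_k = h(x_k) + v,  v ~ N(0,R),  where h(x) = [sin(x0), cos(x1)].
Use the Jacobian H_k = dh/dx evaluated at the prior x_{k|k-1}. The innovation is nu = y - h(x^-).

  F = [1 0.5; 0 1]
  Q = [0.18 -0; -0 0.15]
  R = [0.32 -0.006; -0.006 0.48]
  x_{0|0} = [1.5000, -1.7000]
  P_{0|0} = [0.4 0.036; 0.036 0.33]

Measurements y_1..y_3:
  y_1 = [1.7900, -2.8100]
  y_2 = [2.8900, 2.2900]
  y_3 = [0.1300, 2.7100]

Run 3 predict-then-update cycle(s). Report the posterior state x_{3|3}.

step 1: x^-=[0.6500, -1.7000]  P^-=[0.6985 0.2010; 0.2010 0.4800]  H_jac=[0.7961 0.0000; 0.0000 0.9917]  S=[0.7627 0.1527; 0.1527 0.9520]  K=[0.7100 0.0955; 0.1134 0.4818]  nu=[1.1848, -2.6812]  x^+=[1.2351, -2.8575]  P^+=[0.2847 0.0419; 0.0419 0.2325]
step 2: x^-=[-0.1936, -2.8575]  P^-=[0.5647 0.1582; 0.1582 0.3825]  H_jac=[0.9813 0.0000; 0.0000 0.2803]  S=[0.8638 0.0375; 0.0375 0.5101]  K=[0.6398 0.0399; 0.1711 0.1976]  nu=[3.0824, 3.2499]  x^+=[1.9081, -1.6877]  P^+=[0.2084 0.0546; 0.0546 0.3348]
step 3: x^-=[1.0643, -1.6877]  P^-=[0.5267 0.2220; 0.2220 0.4848]  H_jac=[0.4851 0.0000; 0.0000 0.9932]  S=[0.4440 0.1010; 0.1010 0.9582]  K=[0.5361 0.1736; 0.1315 0.4886]  nu=[-0.7444, 2.8267]  x^+=[1.1560, -0.4044]  P^+=[0.3514 0.0807; 0.0807 0.2354]

x_post = [1.1560, -0.4044]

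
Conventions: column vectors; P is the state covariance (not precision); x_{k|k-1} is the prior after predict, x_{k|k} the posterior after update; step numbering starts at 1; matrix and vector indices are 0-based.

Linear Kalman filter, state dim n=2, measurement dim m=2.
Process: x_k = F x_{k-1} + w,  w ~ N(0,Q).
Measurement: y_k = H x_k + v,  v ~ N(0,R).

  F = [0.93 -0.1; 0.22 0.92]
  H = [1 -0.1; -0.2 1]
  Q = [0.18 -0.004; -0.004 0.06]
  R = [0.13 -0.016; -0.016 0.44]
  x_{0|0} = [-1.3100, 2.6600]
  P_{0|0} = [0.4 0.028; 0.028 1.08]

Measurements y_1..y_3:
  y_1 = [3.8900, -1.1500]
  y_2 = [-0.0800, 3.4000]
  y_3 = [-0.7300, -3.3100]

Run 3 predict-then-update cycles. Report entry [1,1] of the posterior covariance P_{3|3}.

P_post[1,1] = 0.1557

step 1: x^-=[-1.4843, 2.1590]  P^-=[0.5316 0.0018; 0.0018 1.0048]  S=[0.6712 -0.2209; -0.2209 1.4653]  K=[0.8083 0.0506; 0.0827 0.6979]  nu=[5.5902, -3.6059]  x^+=[2.8518, 0.1049]  P^+=[0.1073 0.0308; 0.0308 0.3119]
step 2: x^-=[2.6417, 0.7239]  P^-=[0.2702 0.0149; 0.0149 0.3417]  S=[0.4007 -0.0890; -0.0890 0.7865]  K=[0.6767 0.0268; 0.0488 0.4361]  nu=[-2.6493, 3.2045]  x^+=[0.9349, 1.9921]  P^+=[0.0894 0.0189; 0.0189 0.1949]
step 3: x^-=[0.6702, 2.0384]  P^-=[0.2558 0.0121; 0.0121 0.2369]  S=[0.3857 -0.0785; -0.0785 0.6823]  K=[0.6639 0.0191; 0.0408 0.3484]  nu=[-1.1964, -5.2143]  x^+=[-0.2238, 0.1729]  P^+=[0.0875 0.0153; 0.0153 0.1557]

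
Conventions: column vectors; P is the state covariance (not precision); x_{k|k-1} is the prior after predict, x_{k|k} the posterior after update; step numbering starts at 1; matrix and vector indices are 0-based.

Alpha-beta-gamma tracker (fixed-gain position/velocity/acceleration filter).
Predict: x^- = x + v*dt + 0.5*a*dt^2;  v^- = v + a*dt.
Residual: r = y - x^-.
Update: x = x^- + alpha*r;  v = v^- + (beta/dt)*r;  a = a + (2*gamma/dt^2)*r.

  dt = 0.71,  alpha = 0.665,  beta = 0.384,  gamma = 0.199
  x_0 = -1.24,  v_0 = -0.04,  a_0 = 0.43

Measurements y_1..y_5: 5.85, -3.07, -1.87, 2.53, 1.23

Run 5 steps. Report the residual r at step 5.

resid = 2.4192

step 1: x_pred=-1.1600  r=7.0100  x^+=3.5016  v^+=4.0566  a^+=5.9646
step 2: x_pred=7.8852  r=-10.9552  x^+=0.6000  v^+=2.3664  a^+=-2.6848
step 3: x_pred=1.6034  r=-3.4734  x^+=-0.7064  v^+=-1.4184  a^+=-5.4272
step 4: x_pred=-3.0814  r=5.6114  x^+=0.6502  v^+=-2.2368  a^+=-0.9969
step 5: x_pred=-1.1892  r=2.4192  x^+=0.4196  v^+=-1.6362  a^+=0.9132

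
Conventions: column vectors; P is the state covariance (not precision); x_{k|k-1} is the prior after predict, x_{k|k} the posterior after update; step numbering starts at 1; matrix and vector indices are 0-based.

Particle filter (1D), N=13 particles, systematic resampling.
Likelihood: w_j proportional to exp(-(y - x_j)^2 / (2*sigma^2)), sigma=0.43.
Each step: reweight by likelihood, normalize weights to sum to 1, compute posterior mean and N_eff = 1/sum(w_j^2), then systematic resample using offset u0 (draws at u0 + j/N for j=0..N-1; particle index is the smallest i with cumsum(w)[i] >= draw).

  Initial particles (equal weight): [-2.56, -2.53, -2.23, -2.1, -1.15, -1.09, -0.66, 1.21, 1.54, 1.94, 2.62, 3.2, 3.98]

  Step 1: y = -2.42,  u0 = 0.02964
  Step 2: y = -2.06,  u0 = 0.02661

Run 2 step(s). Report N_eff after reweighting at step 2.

N_eff = 11.9257

step 1: w=[0.2632, 0.2686, 0.2518, 0.2104, 0.0035, 0.0023, 0.0001, 0.0000, 0.0000, 0.0000, 0.0000, 0.0000, 0.0000]  mean=-2.3635  Neff=4.0137  idx=[0, 0, 0, 0, 1, 1, 1, 2, 2, 2, 3, 3, 3]
step 2: w=[0.0538, 0.0538, 0.0538, 0.0538, 0.0582, 0.0582, 0.0582, 0.0979, 0.0979, 0.0979, 0.1054, 0.1054, 0.1054]  mean=-2.3124  Neff=11.9257  idx=[0, 1, 3, 4, 6, 7, 8, 8, 9, 10, 11, 11, 12]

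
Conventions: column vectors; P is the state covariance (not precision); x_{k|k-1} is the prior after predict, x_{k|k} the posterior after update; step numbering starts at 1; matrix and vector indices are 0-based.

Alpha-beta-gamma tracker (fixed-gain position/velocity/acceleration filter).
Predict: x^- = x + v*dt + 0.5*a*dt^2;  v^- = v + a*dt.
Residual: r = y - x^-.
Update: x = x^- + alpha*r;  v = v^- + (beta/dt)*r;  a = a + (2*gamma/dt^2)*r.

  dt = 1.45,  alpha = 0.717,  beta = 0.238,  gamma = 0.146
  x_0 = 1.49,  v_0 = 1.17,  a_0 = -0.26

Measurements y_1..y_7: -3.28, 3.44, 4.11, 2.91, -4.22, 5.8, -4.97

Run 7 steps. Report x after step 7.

step 1: x_pred=2.9132  r=-6.1932  x^+=-1.5273  v^+=-0.2235  a^+=-1.1201
step 2: x_pred=-3.0290  r=6.4690  x^+=1.6093  v^+=-0.7859  a^+=-0.2217
step 3: x_pred=0.2367  r=3.8733  x^+=3.0138  v^+=-0.4716  a^+=0.3162
step 4: x_pred=2.6625  r=0.2475  x^+=2.8400  v^+=0.0276  a^+=0.3506
step 5: x_pred=3.2485  r=-7.4685  x^+=-2.1064  v^+=-0.6899  a^+=-0.6866
step 6: x_pred=-3.8286  r=9.6286  x^+=3.0751  v^+=-0.1051  a^+=0.6506
step 7: x_pred=3.6067  r=-8.5767  x^+=-2.5428  v^+=-0.5695  a^+=-0.5405

x_post = -2.5428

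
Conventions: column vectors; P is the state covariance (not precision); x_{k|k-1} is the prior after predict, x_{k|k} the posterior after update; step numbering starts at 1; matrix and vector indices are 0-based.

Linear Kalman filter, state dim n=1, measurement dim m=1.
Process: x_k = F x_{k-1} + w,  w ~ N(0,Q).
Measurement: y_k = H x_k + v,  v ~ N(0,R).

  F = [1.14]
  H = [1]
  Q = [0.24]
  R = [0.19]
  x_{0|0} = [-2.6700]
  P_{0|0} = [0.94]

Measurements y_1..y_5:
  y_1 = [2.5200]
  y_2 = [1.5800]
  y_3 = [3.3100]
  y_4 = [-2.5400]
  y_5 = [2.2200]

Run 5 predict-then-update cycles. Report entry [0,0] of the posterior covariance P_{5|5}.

P_post[0,0] = 0.1297

step 1: x^-=[-3.0438]  P^-=[1.4616]  S=[1.6516]  K=[0.8850]  nu=[5.5638]  x^+=[1.8799]  P^+=[0.1681]
step 2: x^-=[2.1431]  P^-=[0.4585]  S=[0.6485]  K=[0.7070]  nu=[-0.5631]  x^+=[1.7450]  P^+=[0.1343]
step 3: x^-=[1.9893]  P^-=[0.4146]  S=[0.6046]  K=[0.6857]  nu=[1.3207]  x^+=[2.8949]  P^+=[0.1303]
step 4: x^-=[3.3002]  P^-=[0.4093]  S=[0.5993]  K=[0.6830]  nu=[-5.8402]  x^+=[-0.6885]  P^+=[0.1298]
step 5: x^-=[-0.7849]  P^-=[0.4086]  S=[0.5986]  K=[0.6826]  nu=[3.0049]  x^+=[1.2663]  P^+=[0.1297]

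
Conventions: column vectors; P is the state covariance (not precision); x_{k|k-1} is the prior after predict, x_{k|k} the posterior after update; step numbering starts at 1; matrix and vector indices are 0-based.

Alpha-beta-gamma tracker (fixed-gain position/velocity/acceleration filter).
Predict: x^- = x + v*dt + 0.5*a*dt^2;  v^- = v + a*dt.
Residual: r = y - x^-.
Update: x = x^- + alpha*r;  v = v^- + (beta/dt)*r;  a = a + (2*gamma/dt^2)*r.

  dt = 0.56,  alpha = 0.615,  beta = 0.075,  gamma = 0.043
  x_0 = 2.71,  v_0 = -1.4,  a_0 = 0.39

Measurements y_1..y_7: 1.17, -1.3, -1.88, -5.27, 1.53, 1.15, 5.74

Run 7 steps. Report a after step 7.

a_post = 3.4976

step 1: x_pred=1.9872  r=-0.8172  x^+=1.4846  v^+=-1.2910  a^+=0.1659
step 2: x_pred=0.7876  r=-2.0876  x^+=-0.4963  v^+=-1.4777  a^+=-0.4066
step 3: x_pred=-1.3875  r=-0.4925  x^+=-1.6904  v^+=-1.7714  a^+=-0.5416
step 4: x_pred=-2.7673  r=-2.5027  x^+=-4.3065  v^+=-2.4099  a^+=-1.2280
step 5: x_pred=-5.8485  r=7.3785  x^+=-1.3107  v^+=-2.1093  a^+=0.7955
step 6: x_pred=-2.3672  r=3.5172  x^+=-0.2041  v^+=-1.1928  a^+=1.7600
step 7: x_pred=-0.5961  r=6.3361  x^+=3.3006  v^+=0.6414  a^+=3.4976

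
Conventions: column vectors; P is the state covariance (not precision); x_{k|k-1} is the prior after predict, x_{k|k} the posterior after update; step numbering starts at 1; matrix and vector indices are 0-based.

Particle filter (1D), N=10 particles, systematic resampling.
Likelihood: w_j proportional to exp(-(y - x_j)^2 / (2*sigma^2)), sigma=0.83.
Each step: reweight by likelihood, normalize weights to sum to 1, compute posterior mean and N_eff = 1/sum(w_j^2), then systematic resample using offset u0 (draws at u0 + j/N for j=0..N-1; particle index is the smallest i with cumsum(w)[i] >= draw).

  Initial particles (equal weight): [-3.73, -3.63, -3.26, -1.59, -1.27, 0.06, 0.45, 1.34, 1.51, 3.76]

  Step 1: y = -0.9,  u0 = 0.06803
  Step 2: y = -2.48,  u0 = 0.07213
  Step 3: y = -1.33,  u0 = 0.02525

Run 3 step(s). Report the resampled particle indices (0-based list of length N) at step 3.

step 1: w=[0.0012, 0.0018, 0.0071, 0.2880, 0.3684, 0.2084, 0.1084, 0.0107, 0.0060, 0.0000]  mean=-0.8755  Neff=3.6494  idx=[3, 3, 3, 4, 4, 4, 5, 5, 5, 6]
step 2: w=[0.2043, 0.2043, 0.2043, 0.1254, 0.1254, 0.1254, 0.0034, 0.0034, 0.0034, 0.0007]  mean=-1.4515  Neff=5.7988  idx=[0, 0, 1, 1, 2, 2, 3, 4, 5, 5]
step 3: w=[0.0981, 0.0981, 0.0981, 0.0981, 0.0981, 0.0981, 0.1028, 0.1028, 0.1028, 0.1028]  mean=-1.4584  Neff=9.9948  idx=[0, 1, 2, 3, 4, 5, 6, 7, 8, 9]

resampled_idx = [0, 1, 2, 3, 4, 5, 6, 7, 8, 9]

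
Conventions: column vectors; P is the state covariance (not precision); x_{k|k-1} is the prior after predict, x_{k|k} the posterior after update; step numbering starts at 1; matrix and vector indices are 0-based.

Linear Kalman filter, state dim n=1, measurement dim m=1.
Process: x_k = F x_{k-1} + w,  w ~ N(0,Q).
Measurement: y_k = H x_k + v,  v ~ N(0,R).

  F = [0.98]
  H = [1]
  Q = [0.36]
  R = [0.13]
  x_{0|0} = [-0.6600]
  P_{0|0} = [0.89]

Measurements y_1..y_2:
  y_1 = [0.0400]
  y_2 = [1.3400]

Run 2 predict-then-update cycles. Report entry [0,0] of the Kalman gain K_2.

step 1: x^-=[-0.6468]  P^-=[1.2148]  S=[1.3448]  K=[0.9033]  nu=[0.6868]  x^+=[-0.0264]  P^+=[0.1174]
step 2: x^-=[-0.0259]  P^-=[0.4728]  S=[0.6028]  K=[0.7843]  nu=[1.3659]  x^+=[1.0454]  P^+=[0.1020]

K[0,0] = 0.7843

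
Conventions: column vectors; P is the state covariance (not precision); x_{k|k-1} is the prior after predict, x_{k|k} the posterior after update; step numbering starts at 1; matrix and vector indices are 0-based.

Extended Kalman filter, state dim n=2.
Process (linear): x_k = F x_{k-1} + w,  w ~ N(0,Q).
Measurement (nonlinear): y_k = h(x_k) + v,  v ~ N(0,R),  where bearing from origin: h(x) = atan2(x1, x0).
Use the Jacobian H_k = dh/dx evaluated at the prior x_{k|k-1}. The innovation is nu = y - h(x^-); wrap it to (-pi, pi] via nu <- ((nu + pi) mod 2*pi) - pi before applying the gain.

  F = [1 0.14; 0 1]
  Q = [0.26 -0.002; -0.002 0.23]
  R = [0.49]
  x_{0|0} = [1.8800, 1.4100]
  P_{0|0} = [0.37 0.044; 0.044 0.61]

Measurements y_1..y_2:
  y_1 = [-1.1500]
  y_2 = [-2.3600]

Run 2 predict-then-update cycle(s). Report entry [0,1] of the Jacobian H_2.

step 1: x^-=[2.0774, 1.4100]  P^-=[0.6543 0.1274; 0.1274 0.8400]  H_jac=[-0.2237 0.3296]  S=[0.5952]  K=[-0.1753; 0.4172]  nu=[-1.7463]  x^+=[2.3836, 0.6814]  P^+=[0.6360 0.1709; 0.1709 0.7364]
step 2: x^-=[2.4790, 0.6814]  P^-=[0.9583 0.2720; 0.2720 0.9664]  H_jac=[-0.1031 0.3751]  S=[0.6151]  K=[0.0053; 0.5437]  nu=[-2.6282]  x^+=[2.4651, -0.7475]  P^+=[0.9583 0.2703; 0.2703 0.7846]

H_jac[0,1] = 0.3751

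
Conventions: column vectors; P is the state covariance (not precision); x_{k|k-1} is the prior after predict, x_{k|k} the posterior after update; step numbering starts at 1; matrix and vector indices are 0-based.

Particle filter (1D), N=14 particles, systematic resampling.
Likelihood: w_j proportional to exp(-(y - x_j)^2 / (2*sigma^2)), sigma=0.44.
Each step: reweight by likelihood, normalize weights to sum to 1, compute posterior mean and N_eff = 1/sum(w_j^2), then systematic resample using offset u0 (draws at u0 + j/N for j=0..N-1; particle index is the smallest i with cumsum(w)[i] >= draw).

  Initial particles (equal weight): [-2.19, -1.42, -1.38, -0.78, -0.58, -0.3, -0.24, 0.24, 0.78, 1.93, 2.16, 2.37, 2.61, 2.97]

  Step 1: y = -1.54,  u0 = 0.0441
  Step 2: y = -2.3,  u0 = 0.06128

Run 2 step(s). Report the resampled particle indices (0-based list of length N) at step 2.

resampled_idx = [0, 0, 0, 0, 1, 1, 1, 1, 2, 4, 5, 7, 9, 11]

step 1: w=[0.1299, 0.3728, 0.3621, 0.0870, 0.0358, 0.0073, 0.0049, 0.0001, 0.0000, 0.0000, 0.0000, 0.0000, 0.0000, 0.0000]  mean=-1.4056  Neff=3.3793  idx=[0, 0, 1, 1, 1, 1, 1, 2, 2, 2, 2, 2, 3, 4]
step 2: w=[0.3048, 0.3048, 0.0426, 0.0426, 0.0426, 0.0426, 0.0426, 0.0353, 0.0353, 0.0353, 0.0353, 0.0353, 0.0008, 0.0002]  mean=-1.8817  Neff=4.9729  idx=[0, 0, 0, 0, 1, 1, 1, 1, 2, 4, 5, 7, 9, 11]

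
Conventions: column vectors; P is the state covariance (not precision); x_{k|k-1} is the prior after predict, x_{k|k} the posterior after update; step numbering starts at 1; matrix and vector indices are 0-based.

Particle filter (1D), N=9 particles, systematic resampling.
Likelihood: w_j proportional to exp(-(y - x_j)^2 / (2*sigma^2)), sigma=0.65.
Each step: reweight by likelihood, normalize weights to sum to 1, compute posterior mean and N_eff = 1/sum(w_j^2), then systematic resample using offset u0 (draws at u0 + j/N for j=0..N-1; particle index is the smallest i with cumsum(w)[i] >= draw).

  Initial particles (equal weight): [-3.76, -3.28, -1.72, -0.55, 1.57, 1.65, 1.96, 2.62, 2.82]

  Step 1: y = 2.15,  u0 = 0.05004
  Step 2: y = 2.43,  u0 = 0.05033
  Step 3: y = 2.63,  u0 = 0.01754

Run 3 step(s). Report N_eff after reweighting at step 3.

step 1: w=[0.0000, 0.0000, 0.0000, 0.0000, 0.1800, 0.1993, 0.2568, 0.2063, 0.1575]  mean=2.0996  Neff=4.8674  idx=[4, 4, 5, 6, 6, 6, 7, 7, 8]
step 2: w=[0.0653, 0.0653, 0.0763, 0.1206, 0.1206, 0.1206, 0.1501, 0.1501, 0.1309]  mean=2.1962  Neff=8.3172  idx=[0, 2, 3, 4, 5, 6, 6, 7, 8]
step 3: w=[0.0419, 0.0509, 0.0932, 0.0932, 0.0932, 0.1585, 0.1585, 0.1585, 0.1519]  mean=2.3724  Neff=7.7581  idx=[0, 2, 3, 4, 5, 6, 6, 7, 8]

N_eff = 7.7581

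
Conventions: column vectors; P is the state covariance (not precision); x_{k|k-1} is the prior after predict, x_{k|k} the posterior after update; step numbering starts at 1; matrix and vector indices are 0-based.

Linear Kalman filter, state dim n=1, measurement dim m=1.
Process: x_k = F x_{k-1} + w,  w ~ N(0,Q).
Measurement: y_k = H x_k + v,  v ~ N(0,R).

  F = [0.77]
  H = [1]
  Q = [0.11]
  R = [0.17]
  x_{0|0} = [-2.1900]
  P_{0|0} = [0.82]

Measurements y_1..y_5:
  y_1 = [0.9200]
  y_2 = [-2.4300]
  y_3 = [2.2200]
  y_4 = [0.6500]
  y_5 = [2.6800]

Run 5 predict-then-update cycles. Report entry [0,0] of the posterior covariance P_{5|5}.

step 1: x^-=[-1.6863]  P^-=[0.5962]  S=[0.7662]  K=[0.7781]  nu=[2.6063]  x^+=[0.3417]  P^+=[0.1323]
step 2: x^-=[0.2631]  P^-=[0.1884]  S=[0.3584]  K=[0.5257]  nu=[-2.6931]  x^+=[-1.1527]  P^+=[0.0894]
step 3: x^-=[-0.8876]  P^-=[0.1630]  S=[0.3330]  K=[0.4895]  nu=[3.1076]  x^+=[0.6335]  P^+=[0.0832]
step 4: x^-=[0.4878]  P^-=[0.1593]  S=[0.3293]  K=[0.4838]  nu=[0.1622]  x^+=[0.5663]  P^+=[0.0822]
step 5: x^-=[0.4360]  P^-=[0.1588]  S=[0.3288]  K=[0.4829]  nu=[2.2440]  x^+=[1.5197]  P^+=[0.0821]

P_post[0,0] = 0.0821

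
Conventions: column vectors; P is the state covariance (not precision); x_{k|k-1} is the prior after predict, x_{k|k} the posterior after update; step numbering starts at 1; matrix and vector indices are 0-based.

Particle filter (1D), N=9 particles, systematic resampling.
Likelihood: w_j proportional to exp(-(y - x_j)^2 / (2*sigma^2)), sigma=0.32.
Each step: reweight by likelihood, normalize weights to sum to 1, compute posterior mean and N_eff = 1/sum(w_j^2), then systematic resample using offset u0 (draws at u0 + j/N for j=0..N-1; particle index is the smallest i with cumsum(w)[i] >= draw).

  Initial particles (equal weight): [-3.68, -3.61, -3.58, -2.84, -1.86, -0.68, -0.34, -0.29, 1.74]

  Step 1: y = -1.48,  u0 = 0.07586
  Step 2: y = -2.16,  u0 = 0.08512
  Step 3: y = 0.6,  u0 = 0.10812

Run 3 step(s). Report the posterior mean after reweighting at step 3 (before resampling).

post_mean = -1.8600

step 1: w=[0.0000, 0.0000, 0.0000, 0.0002, 0.9135, 0.0812, 0.0032, 0.0018, 0.0000]  mean=-1.7565  Neff=1.1890  idx=[4, 4, 4, 4, 4, 4, 4, 4, 5]
step 2: w=[0.1250, 0.1250, 0.1250, 0.1250, 0.1250, 0.1250, 0.1250, 0.1250, 0.0000]  mean=-1.8600  Neff=8.0001  idx=[0, 1, 2, 3, 4, 5, 6, 6, 7]
step 3: w=[0.1111, 0.1111, 0.1111, 0.1111, 0.1111, 0.1111, 0.1111, 0.1111, 0.1111]  mean=-1.8600  Neff=9.0000  idx=[0, 1, 2, 3, 4, 5, 6, 7, 8]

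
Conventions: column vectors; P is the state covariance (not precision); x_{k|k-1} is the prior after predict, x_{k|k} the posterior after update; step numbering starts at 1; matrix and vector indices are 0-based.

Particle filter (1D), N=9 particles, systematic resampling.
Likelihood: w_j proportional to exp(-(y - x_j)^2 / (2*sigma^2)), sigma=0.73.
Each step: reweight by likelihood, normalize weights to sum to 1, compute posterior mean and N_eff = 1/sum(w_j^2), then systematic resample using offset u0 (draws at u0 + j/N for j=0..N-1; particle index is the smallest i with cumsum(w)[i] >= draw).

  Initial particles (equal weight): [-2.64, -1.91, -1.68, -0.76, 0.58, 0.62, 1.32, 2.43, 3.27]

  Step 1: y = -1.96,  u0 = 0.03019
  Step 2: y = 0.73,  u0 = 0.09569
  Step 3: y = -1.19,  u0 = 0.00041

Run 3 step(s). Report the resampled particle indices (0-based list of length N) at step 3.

resampled_idx = [0, 1, 2, 3, 4, 5, 6, 7, 8]

step 1: w=[0.2283, 0.3515, 0.3274, 0.0912, 0.0008, 0.0007, 0.0000, 0.0000, 0.0000]  mean=-1.8926  Neff=3.4340  idx=[0, 0, 1, 1, 1, 2, 2, 2, 3]
step 2: w=[0.0002, 0.0002, 0.0102, 0.0102, 0.0102, 0.0303, 0.0303, 0.0303, 0.8782]  mean=-0.8794  Neff=1.2916  idx=[7, 8, 8, 8, 8, 8, 8, 8, 8]
step 3: w=[0.1061, 0.1117, 0.1117, 0.1117, 0.1117, 0.1117, 0.1117, 0.1117, 0.1117]  mean=-0.8576  Neff=8.9977  idx=[0, 1, 2, 3, 4, 5, 6, 7, 8]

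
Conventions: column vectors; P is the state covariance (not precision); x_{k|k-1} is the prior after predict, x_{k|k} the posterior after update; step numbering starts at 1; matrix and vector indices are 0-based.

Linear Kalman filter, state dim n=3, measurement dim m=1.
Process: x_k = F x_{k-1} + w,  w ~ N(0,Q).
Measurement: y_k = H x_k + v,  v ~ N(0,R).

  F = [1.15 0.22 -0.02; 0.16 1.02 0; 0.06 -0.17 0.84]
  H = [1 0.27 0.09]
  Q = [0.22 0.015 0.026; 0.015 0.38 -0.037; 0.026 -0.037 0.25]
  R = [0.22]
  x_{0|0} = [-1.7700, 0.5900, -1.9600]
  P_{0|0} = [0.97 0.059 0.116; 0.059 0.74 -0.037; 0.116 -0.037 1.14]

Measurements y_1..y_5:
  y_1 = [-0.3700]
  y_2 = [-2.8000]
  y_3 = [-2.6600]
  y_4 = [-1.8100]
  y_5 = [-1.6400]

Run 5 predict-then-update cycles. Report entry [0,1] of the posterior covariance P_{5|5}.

step 1: x^-=[-1.8665, 0.3186, -1.8529]  P^-=[1.5639 0.4312 0.1403; 0.4312 1.1940 -0.1701; 0.1403 -0.1701 1.1003]  S=[2.1297]  K=[0.7949; 0.3466; 0.0908]  nu=[1.5772]  x^+=[-0.6127, 0.8653, -1.7097]  P^+=[0.2181 -0.1557 -0.0134; -0.1557 0.9381 -0.2372; -0.0134 -0.2372 1.0828]
step 2: x^-=[-0.4800, 0.7846, -1.6200]  P^-=[0.4782 0.0824 -0.0414; 0.0824 1.3107 -0.4079; -0.0414 -0.4079 1.1114]  S=[0.8200]  K=[0.6058; 0.4873; -0.0628]  nu=[-2.3860]  x^+=[-1.9255, -0.3782, -1.4700]  P^+=[0.1773 -0.1597 -0.0102; -0.1597 1.1160 -0.3827; -0.0102 -0.3827 1.1082]
step 3: x^-=[-2.2681, -0.6938, -1.2861]  P^-=[0.4320 0.1130 -0.0749; 0.1130 1.4935 -0.5635; -0.0749 -0.5635 1.1764]  S=[0.7905]  K=[0.5765; 0.5889; -0.1533]  nu=[-0.0888]  x^+=[-2.3193, -0.7461, -1.2725]  P^+=[0.1692 -0.1554 -0.0050; -0.1554 1.2194 -0.4922; -0.0050 -0.4922 1.1578]
step 4: x^-=[-2.8059, -1.1321, -1.0812]  P^-=[0.4292 0.1421 -0.0965; 0.1421 1.6022 -0.6745; -0.0965 -0.6745 1.2460]  S=[0.8027]  K=[0.5717; 0.6403; -0.2074]  nu=[1.3989]  x^+=[-2.0061, -0.2364, -1.3714]  P^+=[0.1669 -0.1518 -0.0013; -0.1518 1.2731 -0.5679; -0.0013 -0.5679 1.2115]
step 5: x^-=[-2.3316, -0.5621, -1.2321]  P^-=[0.4311 0.1596 -0.1110; 0.1596 1.6593 -0.7480; -0.1110 -0.7480 1.3074]  S=[0.8125]  K=[0.5713; 0.6650; -0.2403]  nu=[0.9543]  x^+=[-1.7864, 0.0725, -1.4615]  P^+=[0.1659 -0.1491 0.0006; -0.1491 1.3000 -0.6182; 0.0006 -0.6182 1.2604]

P_post[0,1] = -0.1491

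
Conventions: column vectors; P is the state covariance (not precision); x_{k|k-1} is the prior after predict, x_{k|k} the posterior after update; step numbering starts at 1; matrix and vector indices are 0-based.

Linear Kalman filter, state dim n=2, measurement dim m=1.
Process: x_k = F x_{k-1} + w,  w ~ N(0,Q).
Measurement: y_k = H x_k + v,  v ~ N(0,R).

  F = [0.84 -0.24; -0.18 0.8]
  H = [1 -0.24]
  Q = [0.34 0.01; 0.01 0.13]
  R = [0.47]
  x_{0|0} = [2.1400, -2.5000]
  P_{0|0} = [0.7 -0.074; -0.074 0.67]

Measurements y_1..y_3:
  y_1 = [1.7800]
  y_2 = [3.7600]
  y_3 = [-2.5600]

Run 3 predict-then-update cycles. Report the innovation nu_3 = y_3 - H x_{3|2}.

innov = [-5.8611]

step 1: x^-=[2.3976, -2.3852]  P^-=[0.9023 -0.2774; -0.2774 0.6028]  S=[1.5402]  K=[0.6291; -0.2740]  nu=[-1.1900]  x^+=[1.6490, -2.0591]  P^+=[0.2928 -0.0119; -0.0119 0.4871]
step 2: x^-=[1.8793, -1.9441]  P^-=[0.5795 -0.1363; -0.1363 0.4547]  S=[1.1411]  K=[0.5365; -0.2151]  nu=[1.4141]  x^+=[2.6380, -2.2482]  P^+=[0.2510 -0.0046; -0.0046 0.4019]
step 3: x^-=[2.7555, -2.2734]  P^-=[0.5421 -0.1084; -0.1084 0.3967]  S=[1.0870]  K=[0.5227; -0.1873]  nu=[-5.8611]  x^+=[-0.3080, -1.1755]  P^+=[0.2452 -0.0020; -0.0020 0.3585]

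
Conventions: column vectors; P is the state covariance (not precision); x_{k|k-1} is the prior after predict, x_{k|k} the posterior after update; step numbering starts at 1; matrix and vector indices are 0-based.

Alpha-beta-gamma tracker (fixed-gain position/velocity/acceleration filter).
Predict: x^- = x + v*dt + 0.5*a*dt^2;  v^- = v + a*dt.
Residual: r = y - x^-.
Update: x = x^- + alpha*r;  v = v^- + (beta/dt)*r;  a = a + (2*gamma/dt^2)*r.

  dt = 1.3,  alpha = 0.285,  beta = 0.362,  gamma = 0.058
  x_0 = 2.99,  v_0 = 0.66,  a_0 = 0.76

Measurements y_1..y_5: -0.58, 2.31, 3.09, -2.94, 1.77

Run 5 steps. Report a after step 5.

a_post = -0.1950

step 1: x_pred=4.4902  r=-5.0702  x^+=3.0452  v^+=0.2361  a^+=0.4120
step 2: x_pred=3.7003  r=-1.3903  x^+=3.3041  v^+=0.3846  a^+=0.3166
step 3: x_pred=4.0715  r=-0.9815  x^+=3.7918  v^+=0.5228  a^+=0.2492
step 4: x_pred=4.6820  r=-7.6220  x^+=2.5097  v^+=-1.2757  a^+=-0.2740
step 5: x_pred=0.6198  r=1.1502  x^+=0.9476  v^+=-1.3116  a^+=-0.1950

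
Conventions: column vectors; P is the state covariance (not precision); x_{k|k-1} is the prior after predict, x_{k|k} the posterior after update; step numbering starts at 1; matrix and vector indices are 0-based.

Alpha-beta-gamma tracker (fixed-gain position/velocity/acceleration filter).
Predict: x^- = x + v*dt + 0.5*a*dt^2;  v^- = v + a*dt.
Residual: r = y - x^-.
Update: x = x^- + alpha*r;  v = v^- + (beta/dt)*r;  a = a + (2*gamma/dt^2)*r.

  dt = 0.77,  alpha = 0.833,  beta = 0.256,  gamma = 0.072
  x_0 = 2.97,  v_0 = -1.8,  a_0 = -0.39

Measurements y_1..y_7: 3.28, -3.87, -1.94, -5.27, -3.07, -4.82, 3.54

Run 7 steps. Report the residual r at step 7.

resid = 9.2201

step 1: x_pred=1.4684  r=1.8116  x^+=2.9775  v^+=-1.4980  a^+=0.0500
step 2: x_pred=1.8388  r=-5.7088  x^+=-2.9166  v^+=-3.3575  a^+=-1.3365
step 3: x_pred=-5.8981  r=3.9581  x^+=-2.6010  v^+=-3.0707  a^+=-0.3752
step 4: x_pred=-5.0767  r=-0.1933  x^+=-5.2377  v^+=-3.4239  a^+=-0.4222
step 5: x_pred=-7.9992  r=4.9292  x^+=-3.8932  v^+=-2.1101  a^+=0.7750
step 6: x_pred=-5.2882  r=0.4682  x^+=-4.8982  v^+=-1.3577  a^+=0.8887
step 7: x_pred=-5.6801  r=9.2201  x^+=2.0002  v^+=2.3920  a^+=3.1281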